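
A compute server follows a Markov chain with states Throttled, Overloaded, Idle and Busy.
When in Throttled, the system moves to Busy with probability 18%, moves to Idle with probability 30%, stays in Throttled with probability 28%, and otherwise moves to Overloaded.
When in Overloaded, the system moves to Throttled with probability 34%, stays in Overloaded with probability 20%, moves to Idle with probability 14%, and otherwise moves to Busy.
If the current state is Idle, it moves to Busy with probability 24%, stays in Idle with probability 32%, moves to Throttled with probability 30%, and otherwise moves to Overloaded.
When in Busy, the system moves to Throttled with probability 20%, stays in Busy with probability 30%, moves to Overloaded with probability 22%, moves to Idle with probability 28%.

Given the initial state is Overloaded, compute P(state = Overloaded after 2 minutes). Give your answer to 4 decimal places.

0.2116

Propagate the distribution vector 2 minutes from Overloaded.
After 0 minutes: (0.0000, 1.0000, 0.0000, 0.0000)
After 1 minute: (0.3400, 0.2000, 0.1400, 0.3200)
After 2 minutes: (0.2692, 0.2116, 0.2644, 0.2548)
P(in Overloaded after 2 minutes) = 0.2116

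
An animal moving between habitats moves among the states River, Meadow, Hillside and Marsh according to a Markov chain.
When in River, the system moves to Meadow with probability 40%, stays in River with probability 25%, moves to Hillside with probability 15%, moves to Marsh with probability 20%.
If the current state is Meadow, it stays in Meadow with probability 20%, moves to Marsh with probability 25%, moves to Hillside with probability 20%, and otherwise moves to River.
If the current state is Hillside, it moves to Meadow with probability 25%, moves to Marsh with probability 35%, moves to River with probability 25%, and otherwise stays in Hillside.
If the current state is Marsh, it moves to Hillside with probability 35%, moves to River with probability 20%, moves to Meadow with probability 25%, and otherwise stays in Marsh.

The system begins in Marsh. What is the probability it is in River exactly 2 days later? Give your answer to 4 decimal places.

0.2650

Propagate the distribution vector 2 days from Marsh.
After 0 days: (0.0000, 0.0000, 0.0000, 1.0000)
After 1 day: (0.2000, 0.2500, 0.3500, 0.2000)
After 2 days: (0.2650, 0.2675, 0.2025, 0.2650)
P(in River after 2 days) = 0.2650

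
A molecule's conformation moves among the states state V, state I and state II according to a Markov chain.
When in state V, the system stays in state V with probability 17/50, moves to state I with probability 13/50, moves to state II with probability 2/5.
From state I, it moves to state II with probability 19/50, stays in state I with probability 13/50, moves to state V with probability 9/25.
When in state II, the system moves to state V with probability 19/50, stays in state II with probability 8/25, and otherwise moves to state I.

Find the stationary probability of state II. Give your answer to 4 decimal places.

0.3653

Let the stationary distribution be π with π = πP and π_1 + π_2 + π_3 = 1.
π_1 = 0.34·π_1 + 0.36·π_2 + 0.38·π_3
π_2 = 0.26·π_1 + 0.26·π_2 + 0.3·π_3
Solving with the normalization constraint gives π = (0.3601, 0.2746, 0.3653).
So the stationary probability of state II is 0.3653.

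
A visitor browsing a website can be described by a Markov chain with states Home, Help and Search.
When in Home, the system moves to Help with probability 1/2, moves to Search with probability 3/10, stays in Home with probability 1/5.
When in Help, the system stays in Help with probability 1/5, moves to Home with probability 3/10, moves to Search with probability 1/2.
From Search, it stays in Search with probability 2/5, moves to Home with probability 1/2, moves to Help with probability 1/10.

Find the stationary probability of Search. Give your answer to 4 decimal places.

Let the stationary distribution be π with π = πP and π_1 + π_2 + π_3 = 1.
π_1 = 0.2·π_1 + 0.3·π_2 + 0.5·π_3
π_2 = 0.5·π_1 + 0.2·π_2 + 0.1·π_3
Solving with the normalization constraint gives π = (0.3440, 0.2640, 0.3920).
So the stationary probability of Search is 0.3920.

0.3920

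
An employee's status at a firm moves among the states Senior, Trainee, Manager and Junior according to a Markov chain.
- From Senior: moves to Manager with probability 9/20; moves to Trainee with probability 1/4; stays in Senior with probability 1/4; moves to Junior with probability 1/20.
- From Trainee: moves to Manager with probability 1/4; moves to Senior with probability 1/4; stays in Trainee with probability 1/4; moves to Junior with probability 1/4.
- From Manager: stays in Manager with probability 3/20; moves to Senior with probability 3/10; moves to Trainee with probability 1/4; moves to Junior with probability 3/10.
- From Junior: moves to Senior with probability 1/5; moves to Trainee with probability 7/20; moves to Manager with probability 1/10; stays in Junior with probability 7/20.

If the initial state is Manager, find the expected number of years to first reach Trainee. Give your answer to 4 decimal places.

3.6406

Let t(s) be the expected number of years to first reach Trainee from state s, with t(Trainee) = 0. Conditioning on the first year:
t(Senior) = 1 + 0.25·t(Senior) + 0.45·t(Manager) + 0.05·t(Junior)
t(Manager) = 1 + 0.3·t(Senior) + 0.15·t(Manager) + 0.3·t(Junior)
t(Junior) = 1 + 0.2·t(Senior) + 0.1·t(Manager) + 0.35·t(Junior)
Solving: t(Senior) = 3.7342, t(Manager) = 3.6406, t(Junior) = 3.2475.
Expected years from Manager to Trainee: 3.6406.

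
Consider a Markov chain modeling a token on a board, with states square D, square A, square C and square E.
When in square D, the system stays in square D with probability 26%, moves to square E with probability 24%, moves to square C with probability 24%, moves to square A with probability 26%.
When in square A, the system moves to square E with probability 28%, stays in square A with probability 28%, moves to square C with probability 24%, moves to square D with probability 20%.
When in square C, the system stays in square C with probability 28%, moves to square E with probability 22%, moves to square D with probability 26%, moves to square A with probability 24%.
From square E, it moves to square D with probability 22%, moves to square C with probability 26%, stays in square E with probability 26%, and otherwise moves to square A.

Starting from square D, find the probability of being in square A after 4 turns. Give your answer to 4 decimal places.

Propagate the distribution vector 4 turns from square D.
After 0 turns: (1.0000, 0.0000, 0.0000, 0.0000)
After 1 turn: (0.2600, 0.2600, 0.2400, 0.2400)
After 2 turns: (0.2348, 0.2604, 0.2544, 0.2504)
After 3 turns: (0.2344, 0.2601, 0.2552, 0.2503)
After 4 turns: (0.2344, 0.2601, 0.2552, 0.2503)
P(in square A after 4 turns) = 0.2601

0.2601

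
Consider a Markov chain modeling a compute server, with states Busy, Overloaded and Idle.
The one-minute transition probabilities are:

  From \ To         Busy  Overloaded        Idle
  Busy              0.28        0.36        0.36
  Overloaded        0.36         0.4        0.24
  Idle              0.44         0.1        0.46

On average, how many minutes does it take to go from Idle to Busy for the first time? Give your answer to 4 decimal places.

2.3333

Let t(s) be the expected number of minutes to first reach Busy from state s, with t(Busy) = 0. Conditioning on the first minute:
t(Overloaded) = 1 + 0.4·t(Overloaded) + 0.24·t(Idle)
t(Idle) = 1 + 0.1·t(Overloaded) + 0.46·t(Idle)
Solving: t(Overloaded) = 2.6000, t(Idle) = 2.3333.
Expected minutes from Idle to Busy: 2.3333.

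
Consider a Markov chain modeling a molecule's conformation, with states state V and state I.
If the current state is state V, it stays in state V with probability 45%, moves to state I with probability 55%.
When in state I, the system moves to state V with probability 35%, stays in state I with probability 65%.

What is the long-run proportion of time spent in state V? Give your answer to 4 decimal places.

0.3889

Let the stationary distribution be π with π = πP and π_1 + π_2 = 1.
π_1 = 0.45·π_1 + 0.35·π_2
Solving with the normalization constraint gives π = (0.3889, 0.6111).
So the stationary probability of state V is 0.3889.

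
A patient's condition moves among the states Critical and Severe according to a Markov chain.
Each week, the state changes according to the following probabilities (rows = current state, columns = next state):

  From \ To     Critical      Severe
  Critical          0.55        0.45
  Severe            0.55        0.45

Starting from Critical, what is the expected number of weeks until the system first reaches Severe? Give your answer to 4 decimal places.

2.2222

Let t(s) be the expected number of weeks to first reach Severe from state s, with t(Severe) = 0. Conditioning on the first week:
t(Critical) = 1 + 0.55·t(Critical)
Solving: t(Critical) = 2.2222.
Expected weeks from Critical to Severe: 2.2222.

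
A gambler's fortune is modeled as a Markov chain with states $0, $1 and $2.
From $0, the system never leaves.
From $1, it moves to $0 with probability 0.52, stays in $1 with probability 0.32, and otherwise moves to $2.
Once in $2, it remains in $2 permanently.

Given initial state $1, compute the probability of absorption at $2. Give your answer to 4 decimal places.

Let h(s) be the probability of absorption at $2 starting from transient state s. Then h($2) = 1 and h($0) = 0. By first-step analysis:
h($1) = 0.52·0 + 0.32·h($1) + 0.16·1
Solving: h($1) = 0.2353.
Starting from $1, the probability is 0.2353.

0.2353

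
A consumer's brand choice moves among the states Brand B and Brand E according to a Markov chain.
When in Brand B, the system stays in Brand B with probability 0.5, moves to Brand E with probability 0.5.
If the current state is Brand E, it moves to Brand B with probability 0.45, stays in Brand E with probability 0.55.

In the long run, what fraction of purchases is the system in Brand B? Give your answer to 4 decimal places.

Let the stationary distribution be π with π = πP and π_1 + π_2 = 1.
π_1 = 0.5·π_1 + 0.45·π_2
Solving with the normalization constraint gives π = (0.4737, 0.5263).
So the stationary probability of Brand B is 0.4737.

0.4737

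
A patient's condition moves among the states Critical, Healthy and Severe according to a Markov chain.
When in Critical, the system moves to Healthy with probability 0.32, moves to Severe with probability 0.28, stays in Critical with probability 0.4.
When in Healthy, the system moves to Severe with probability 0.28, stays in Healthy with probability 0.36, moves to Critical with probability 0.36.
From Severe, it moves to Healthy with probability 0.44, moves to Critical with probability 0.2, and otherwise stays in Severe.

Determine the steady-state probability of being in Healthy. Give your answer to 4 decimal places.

0.3714

Let the stationary distribution be π with π = πP and π_1 + π_2 + π_3 = 1.
π_1 = 0.4·π_1 + 0.36·π_2 + 0.2·π_3
π_2 = 0.32·π_1 + 0.36·π_2 + 0.44·π_3
Solving with the normalization constraint gives π = (0.3243, 0.3714, 0.3043).
So the stationary probability of Healthy is 0.3714.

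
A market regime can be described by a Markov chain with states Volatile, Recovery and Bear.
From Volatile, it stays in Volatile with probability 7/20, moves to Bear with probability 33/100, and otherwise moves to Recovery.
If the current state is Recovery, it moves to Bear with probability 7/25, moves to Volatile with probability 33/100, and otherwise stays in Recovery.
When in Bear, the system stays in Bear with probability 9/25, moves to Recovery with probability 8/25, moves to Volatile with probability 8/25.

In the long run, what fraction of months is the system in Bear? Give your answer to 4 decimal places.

0.3225

Let the stationary distribution be π with π = πP and π_1 + π_2 + π_3 = 1.
π_1 = 0.35·π_1 + 0.33·π_2 + 0.32·π_3
π_2 = 0.32·π_1 + 0.39·π_2 + 0.32·π_3
Solving with the normalization constraint gives π = (0.3334, 0.3441, 0.3225).
So the stationary probability of Bear is 0.3225.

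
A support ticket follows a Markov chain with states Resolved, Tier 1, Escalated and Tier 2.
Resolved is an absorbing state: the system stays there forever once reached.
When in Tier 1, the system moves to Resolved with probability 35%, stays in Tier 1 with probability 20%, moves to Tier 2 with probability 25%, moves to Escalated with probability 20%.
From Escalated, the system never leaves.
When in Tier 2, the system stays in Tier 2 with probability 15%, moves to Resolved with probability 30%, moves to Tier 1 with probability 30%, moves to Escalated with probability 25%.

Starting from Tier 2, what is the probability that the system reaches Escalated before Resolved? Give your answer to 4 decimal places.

0.4298

Let h(s) be the probability of absorption at Escalated starting from transient state s. Then h(Escalated) = 1 and h(Resolved) = 0. By first-step analysis:
h(Tier 1) = 0.35·0 + 0.2·h(Tier 1) + 0.2·1 + 0.25·h(Tier 2)
h(Tier 2) = 0.3·0 + 0.3·h(Tier 1) + 0.25·1 + 0.15·h(Tier 2)
Solving: h(Tier 1) = 0.3843, h(Tier 2) = 0.4298.
Starting from Tier 2, the probability is 0.4298.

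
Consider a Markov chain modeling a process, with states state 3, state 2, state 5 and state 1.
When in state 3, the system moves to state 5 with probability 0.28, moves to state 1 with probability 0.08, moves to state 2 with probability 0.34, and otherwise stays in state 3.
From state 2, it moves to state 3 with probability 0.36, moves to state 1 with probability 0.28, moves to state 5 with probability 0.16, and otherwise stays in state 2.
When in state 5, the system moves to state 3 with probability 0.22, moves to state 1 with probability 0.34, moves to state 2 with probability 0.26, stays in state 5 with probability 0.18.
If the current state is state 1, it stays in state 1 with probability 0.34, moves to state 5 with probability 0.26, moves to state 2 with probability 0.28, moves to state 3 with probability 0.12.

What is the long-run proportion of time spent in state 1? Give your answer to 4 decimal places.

Let the stationary distribution be π with π = πP and π_1 + π_2 + π_3 + π_4 = 1.
π_1 = 0.3·π_1 + 0.36·π_2 + 0.22·π_3 + 0.12·π_4
π_2 = 0.34·π_1 + 0.2·π_2 + 0.26·π_3 + 0.28·π_4
π_3 = 0.28·π_1 + 0.16·π_2 + 0.18·π_3 + 0.26·π_4
Solving with the normalization constraint gives π = (0.2520, 0.2692, 0.2205, 0.2583).
So the stationary probability of state 1 is 0.2583.

0.2583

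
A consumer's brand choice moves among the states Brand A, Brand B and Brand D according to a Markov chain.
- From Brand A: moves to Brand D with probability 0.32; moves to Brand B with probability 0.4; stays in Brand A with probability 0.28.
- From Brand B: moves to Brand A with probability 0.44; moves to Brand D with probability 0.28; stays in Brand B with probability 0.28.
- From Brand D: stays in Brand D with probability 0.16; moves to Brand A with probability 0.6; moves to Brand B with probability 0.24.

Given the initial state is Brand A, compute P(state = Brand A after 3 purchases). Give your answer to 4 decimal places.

0.4090

Propagate the distribution vector 3 purchases from Brand A.
After 0 purchases: (1.0000, 0.0000, 0.0000)
After 1 purchase: (0.2800, 0.4000, 0.3200)
After 2 purchases: (0.4464, 0.3008, 0.2528)
After 3 purchases: (0.4090, 0.3235, 0.2675)
P(in Brand A after 3 purchases) = 0.4090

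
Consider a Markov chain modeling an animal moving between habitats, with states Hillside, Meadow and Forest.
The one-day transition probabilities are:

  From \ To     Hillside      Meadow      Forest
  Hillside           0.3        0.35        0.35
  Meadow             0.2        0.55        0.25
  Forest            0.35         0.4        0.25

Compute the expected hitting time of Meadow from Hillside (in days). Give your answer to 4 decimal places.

Let t(s) be the expected number of days to first reach Meadow from state s, with t(Meadow) = 0. Conditioning on the first day:
t(Hillside) = 1 + 0.3·t(Hillside) + 0.35·t(Forest)
t(Forest) = 1 + 0.35·t(Hillside) + 0.25·t(Forest)
Solving: t(Hillside) = 2.7329, t(Forest) = 2.6087.
Expected days from Hillside to Meadow: 2.7329.

2.7329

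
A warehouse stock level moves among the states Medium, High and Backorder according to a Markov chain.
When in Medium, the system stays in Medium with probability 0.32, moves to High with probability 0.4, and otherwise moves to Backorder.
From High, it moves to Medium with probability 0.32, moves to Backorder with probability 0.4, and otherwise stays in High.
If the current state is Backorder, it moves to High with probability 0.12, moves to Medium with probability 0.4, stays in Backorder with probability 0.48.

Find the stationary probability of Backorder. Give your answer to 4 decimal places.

0.3890

Let the stationary distribution be π with π = πP and π_1 + π_2 + π_3 = 1.
π_1 = 0.32·π_1 + 0.32·π_2 + 0.4·π_3
π_2 = 0.4·π_1 + 0.28·π_2 + 0.12·π_3
Solving with the normalization constraint gives π = (0.3511, 0.2599, 0.3890).
So the stationary probability of Backorder is 0.3890.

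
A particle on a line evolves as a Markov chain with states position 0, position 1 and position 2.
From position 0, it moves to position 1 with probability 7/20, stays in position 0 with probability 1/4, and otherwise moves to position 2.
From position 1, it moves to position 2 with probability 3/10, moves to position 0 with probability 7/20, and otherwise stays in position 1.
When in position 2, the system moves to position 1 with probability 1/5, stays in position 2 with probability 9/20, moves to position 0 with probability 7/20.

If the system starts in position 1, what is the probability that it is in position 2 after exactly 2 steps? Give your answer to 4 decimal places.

Sum over the intermediate state after 1 step:
P = P(position 1→position 0)·P(position 0→position 2) + P(position 1→position 1)·P(position 1→position 2) + P(position 1→position 2)·P(position 2→position 2)
  = 0.35×0.4 + 0.35×0.3 + 0.3×0.45
  = 0.1400 + 0.1050 + 0.1350 = 0.3800

0.3800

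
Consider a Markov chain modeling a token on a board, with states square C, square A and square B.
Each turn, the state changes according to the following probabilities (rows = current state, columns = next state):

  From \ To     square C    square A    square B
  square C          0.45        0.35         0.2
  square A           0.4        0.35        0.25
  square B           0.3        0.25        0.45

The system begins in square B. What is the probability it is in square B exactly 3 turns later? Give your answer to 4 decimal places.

Propagate the distribution vector 3 turns from square B.
After 0 turns: (0.0000, 0.0000, 1.0000)
After 1 turn: (0.3000, 0.2500, 0.4500)
After 2 turns: (0.3700, 0.3050, 0.3250)
After 3 turns: (0.3860, 0.3175, 0.2965)
P(in square B after 3 turns) = 0.2965

0.2965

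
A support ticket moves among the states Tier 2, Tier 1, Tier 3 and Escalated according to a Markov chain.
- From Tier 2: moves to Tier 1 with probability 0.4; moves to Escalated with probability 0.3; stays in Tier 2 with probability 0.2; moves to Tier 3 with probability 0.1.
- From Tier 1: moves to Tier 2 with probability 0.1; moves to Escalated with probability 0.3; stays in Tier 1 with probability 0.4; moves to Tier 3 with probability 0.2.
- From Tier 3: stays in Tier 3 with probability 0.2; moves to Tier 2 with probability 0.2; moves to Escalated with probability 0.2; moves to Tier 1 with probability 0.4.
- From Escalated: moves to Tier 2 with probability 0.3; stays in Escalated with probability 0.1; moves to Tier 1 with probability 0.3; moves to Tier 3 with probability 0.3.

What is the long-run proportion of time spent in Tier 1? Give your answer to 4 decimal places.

Let the stationary distribution be π with π = πP and π_1 + π_2 + π_3 + π_4 = 1.
π_1 = 0.2·π_1 + 0.1·π_2 + 0.2·π_3 + 0.3·π_4
π_2 = 0.4·π_1 + 0.4·π_2 + 0.4·π_3 + 0.3·π_4
π_3 = 0.1·π_1 + 0.2·π_2 + 0.2·π_3 + 0.3·π_4
Solving with the normalization constraint gives π = (0.1856, 0.3767, 0.2047, 0.2329).
So the stationary probability of Tier 1 is 0.3767.

0.3767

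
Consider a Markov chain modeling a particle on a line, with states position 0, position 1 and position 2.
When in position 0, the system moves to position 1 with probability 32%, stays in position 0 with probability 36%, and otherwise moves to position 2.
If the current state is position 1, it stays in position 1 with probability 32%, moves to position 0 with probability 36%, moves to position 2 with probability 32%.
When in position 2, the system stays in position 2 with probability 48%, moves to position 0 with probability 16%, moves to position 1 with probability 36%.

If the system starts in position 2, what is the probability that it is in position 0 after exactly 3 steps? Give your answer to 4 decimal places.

0.2806

Propagate the distribution vector 3 steps from position 2.
After 0 steps: (0.0000, 0.0000, 1.0000)
After 1 step: (0.1600, 0.3600, 0.4800)
After 2 steps: (0.2640, 0.3392, 0.3968)
After 3 steps: (0.2806, 0.3359, 0.3835)
P(in position 0 after 3 steps) = 0.2806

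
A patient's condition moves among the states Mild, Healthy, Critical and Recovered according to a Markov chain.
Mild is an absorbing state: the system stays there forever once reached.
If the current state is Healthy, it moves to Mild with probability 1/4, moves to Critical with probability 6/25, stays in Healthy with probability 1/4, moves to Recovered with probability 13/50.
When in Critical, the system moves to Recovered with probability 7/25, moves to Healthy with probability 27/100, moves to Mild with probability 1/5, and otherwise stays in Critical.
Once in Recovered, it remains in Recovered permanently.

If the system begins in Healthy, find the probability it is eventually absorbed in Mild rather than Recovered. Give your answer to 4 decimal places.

0.4732

Let h(s) be the probability of absorption at Mild starting from transient state s. Then h(Mild) = 1 and h(Recovered) = 0. By first-step analysis:
h(Healthy) = 0.25·1 + 0.25·h(Healthy) + 0.24·h(Critical) + 0.26·0
h(Critical) = 0.2·1 + 0.27·h(Healthy) + 0.25·h(Critical) + 0.28·0
Solving: h(Healthy) = 0.4732, h(Critical) = 0.4370.
Starting from Healthy, the probability is 0.4732.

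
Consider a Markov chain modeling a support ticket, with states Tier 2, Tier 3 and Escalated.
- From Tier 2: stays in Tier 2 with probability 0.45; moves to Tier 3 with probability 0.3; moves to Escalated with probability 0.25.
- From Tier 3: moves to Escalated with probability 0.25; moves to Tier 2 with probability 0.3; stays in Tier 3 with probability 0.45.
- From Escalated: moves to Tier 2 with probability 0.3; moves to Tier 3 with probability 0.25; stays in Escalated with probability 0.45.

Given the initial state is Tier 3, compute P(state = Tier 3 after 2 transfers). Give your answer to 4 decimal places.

Sum over the intermediate state after 1 transfer:
P = P(Tier 3→Tier 2)·P(Tier 2→Tier 3) + P(Tier 3→Tier 3)·P(Tier 3→Tier 3) + P(Tier 3→Escalated)·P(Escalated→Tier 3)
  = 0.3×0.3 + 0.45×0.45 + 0.25×0.25
  = 0.0900 + 0.2025 + 0.0625 = 0.3550

0.3550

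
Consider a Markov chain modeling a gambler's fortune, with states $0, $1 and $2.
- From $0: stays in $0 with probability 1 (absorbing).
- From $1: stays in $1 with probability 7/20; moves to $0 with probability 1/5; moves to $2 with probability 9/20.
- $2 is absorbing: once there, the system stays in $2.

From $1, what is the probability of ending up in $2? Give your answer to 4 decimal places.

Let h(s) be the probability of absorption at $2 starting from transient state s. Then h($2) = 1 and h($0) = 0. By first-step analysis:
h($1) = 0.2·0 + 0.35·h($1) + 0.45·1
Solving: h($1) = 0.6923.
Starting from $1, the probability is 0.6923.

0.6923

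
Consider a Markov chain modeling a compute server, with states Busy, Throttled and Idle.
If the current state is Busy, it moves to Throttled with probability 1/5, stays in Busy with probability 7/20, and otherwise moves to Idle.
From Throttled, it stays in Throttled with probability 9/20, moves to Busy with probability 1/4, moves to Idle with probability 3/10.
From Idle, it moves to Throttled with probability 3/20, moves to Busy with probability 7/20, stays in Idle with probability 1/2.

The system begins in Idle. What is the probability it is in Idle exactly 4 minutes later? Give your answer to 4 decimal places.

Propagate the distribution vector 4 minutes from Idle.
After 0 minutes: (0.0000, 0.0000, 1.0000)
After 1 minute: (0.3500, 0.1500, 0.5000)
After 2 minutes: (0.3350, 0.2125, 0.4525)
After 3 minutes: (0.3288, 0.2305, 0.4408)
After 4 minutes: (0.3270, 0.2356, 0.4375)
P(in Idle after 4 minutes) = 0.4375

0.4375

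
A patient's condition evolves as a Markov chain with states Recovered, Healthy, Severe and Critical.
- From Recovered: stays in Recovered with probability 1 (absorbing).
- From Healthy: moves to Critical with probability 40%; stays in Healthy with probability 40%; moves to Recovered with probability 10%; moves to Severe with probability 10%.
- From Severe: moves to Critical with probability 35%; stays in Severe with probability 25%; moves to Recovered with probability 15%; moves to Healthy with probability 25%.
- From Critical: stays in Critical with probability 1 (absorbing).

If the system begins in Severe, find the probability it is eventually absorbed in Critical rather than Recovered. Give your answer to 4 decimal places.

0.7294

Let h(s) be the probability of absorption at Critical starting from transient state s. Then h(Critical) = 1 and h(Recovered) = 0. By first-step analysis:
h(Healthy) = 0.1·0 + 0.4·h(Healthy) + 0.1·h(Severe) + 0.4·1
h(Severe) = 0.15·0 + 0.25·h(Healthy) + 0.25·h(Severe) + 0.35·1
Solving: h(Healthy) = 0.7882, h(Severe) = 0.7294.
Starting from Severe, the probability is 0.7294.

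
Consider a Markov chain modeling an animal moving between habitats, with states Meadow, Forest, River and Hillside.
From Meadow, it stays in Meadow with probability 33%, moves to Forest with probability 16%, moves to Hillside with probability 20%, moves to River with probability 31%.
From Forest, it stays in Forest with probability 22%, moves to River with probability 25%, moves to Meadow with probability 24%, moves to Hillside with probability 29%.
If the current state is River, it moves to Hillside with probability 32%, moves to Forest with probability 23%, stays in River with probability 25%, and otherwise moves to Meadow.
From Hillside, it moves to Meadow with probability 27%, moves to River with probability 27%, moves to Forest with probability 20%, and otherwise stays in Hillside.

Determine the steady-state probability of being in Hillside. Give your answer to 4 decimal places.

0.2667

Let the stationary distribution be π with π = πP and π_1 + π_2 + π_3 + π_4 = 1.
π_1 = 0.33·π_1 + 0.24·π_2 + 0.2·π_3 + 0.27·π_4
π_2 = 0.16·π_1 + 0.22·π_2 + 0.23·π_3 + 0.2·π_4
π_3 = 0.31·π_1 + 0.25·π_2 + 0.25·π_3 + 0.27·π_4
Solving with the normalization constraint gives π = (0.2606, 0.2017, 0.2710, 0.2667).
So the stationary probability of Hillside is 0.2667.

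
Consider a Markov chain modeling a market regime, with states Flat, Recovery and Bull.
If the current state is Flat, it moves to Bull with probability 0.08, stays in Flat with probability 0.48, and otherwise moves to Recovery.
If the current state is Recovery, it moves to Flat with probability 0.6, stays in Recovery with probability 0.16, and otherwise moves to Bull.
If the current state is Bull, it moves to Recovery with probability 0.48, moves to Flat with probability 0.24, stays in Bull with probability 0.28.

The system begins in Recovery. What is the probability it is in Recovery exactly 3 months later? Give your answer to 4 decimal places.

Propagate the distribution vector 3 months from Recovery.
After 0 months: (0.0000, 1.0000, 0.0000)
After 1 month: (0.6000, 0.1600, 0.2400)
After 2 months: (0.4416, 0.4048, 0.1536)
After 3 months: (0.4917, 0.3328, 0.1755)
P(in Recovery after 3 months) = 0.3328

0.3328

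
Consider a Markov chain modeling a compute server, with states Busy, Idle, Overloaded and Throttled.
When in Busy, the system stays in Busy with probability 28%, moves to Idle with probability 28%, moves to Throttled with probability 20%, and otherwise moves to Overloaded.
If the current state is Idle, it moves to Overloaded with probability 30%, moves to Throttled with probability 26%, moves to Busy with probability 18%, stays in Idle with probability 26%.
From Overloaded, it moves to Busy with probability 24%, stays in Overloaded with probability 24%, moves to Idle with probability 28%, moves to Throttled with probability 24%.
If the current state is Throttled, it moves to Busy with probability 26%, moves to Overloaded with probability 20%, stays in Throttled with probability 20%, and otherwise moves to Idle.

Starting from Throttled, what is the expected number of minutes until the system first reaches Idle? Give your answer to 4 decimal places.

3.2134

Let t(s) be the expected number of minutes to first reach Idle from state s, with t(Idle) = 0. Conditioning on the first minute:
t(Busy) = 1 + 0.28·t(Busy) + 0.24·t(Overloaded) + 0.2·t(Throttled)
t(Overloaded) = 1 + 0.24·t(Busy) + 0.24·t(Overloaded) + 0.24·t(Throttled)
t(Throttled) = 1 + 0.26·t(Busy) + 0.2·t(Overloaded) + 0.2·t(Throttled)
Solving: t(Busy) = 3.4182, t(Overloaded) = 3.4100, t(Throttled) = 3.2134.
Expected minutes from Throttled to Idle: 3.2134.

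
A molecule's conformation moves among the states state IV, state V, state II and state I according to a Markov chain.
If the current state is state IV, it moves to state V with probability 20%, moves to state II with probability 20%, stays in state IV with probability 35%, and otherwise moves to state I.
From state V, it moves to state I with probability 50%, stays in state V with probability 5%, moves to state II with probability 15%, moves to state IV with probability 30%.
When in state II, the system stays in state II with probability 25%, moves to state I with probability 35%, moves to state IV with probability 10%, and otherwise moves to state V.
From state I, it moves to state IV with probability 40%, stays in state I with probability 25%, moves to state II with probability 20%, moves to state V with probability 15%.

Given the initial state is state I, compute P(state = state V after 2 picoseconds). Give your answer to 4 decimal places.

Propagate the distribution vector 2 picoseconds from state I.
After 0 picoseconds: (0.0000, 0.0000, 0.0000, 1.0000)
After 1 picosecond: (0.4000, 0.1500, 0.2000, 0.2500)
After 2 picoseconds: (0.3050, 0.1850, 0.2025, 0.3075)
P(in state V after 2 picoseconds) = 0.1850

0.1850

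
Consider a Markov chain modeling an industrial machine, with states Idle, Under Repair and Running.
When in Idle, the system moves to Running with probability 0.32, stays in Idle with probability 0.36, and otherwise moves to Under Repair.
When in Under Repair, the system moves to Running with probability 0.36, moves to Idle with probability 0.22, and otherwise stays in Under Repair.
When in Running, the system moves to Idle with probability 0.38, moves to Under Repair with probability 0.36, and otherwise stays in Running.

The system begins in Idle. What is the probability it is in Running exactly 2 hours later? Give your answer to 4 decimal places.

0.3136

Sum over the intermediate state after 1 hour:
P = P(Idle→Idle)·P(Idle→Running) + P(Idle→Under Repair)·P(Under Repair→Running) + P(Idle→Running)·P(Running→Running)
  = 0.36×0.32 + 0.32×0.36 + 0.32×0.26
  = 0.1152 + 0.1152 + 0.0832 = 0.3136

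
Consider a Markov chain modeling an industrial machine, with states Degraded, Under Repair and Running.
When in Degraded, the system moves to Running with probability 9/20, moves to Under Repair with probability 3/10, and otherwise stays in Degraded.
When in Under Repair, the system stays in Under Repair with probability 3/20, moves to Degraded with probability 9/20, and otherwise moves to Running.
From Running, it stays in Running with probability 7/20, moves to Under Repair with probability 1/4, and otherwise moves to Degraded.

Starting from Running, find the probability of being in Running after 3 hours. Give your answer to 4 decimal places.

0.3975

Propagate the distribution vector 3 hours from Running.
After 0 hours: (0.0000, 0.0000, 1.0000)
After 1 hour: (0.4000, 0.2500, 0.3500)
After 2 hours: (0.3525, 0.2450, 0.4025)
After 3 hours: (0.3594, 0.2431, 0.3975)
P(in Running after 3 hours) = 0.3975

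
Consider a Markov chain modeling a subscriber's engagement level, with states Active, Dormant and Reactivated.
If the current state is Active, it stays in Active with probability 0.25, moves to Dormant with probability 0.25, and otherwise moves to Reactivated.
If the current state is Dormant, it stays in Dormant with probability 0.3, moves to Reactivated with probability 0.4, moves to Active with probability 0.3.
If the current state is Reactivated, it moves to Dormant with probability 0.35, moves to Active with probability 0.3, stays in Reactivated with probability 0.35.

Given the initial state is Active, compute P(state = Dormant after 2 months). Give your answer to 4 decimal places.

Sum over the intermediate state after 1 month:
P = P(Active→Active)·P(Active→Dormant) + P(Active→Dormant)·P(Dormant→Dormant) + P(Active→Reactivated)·P(Reactivated→Dormant)
  = 0.25×0.25 + 0.25×0.3 + 0.5×0.35
  = 0.0625 + 0.0750 + 0.1750 = 0.3125

0.3125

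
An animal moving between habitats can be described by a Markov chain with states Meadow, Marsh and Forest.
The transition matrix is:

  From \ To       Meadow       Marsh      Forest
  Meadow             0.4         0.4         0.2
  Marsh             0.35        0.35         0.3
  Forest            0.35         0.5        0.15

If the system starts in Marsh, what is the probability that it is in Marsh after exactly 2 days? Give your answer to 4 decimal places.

Sum over the intermediate state after 1 day:
P = P(Marsh→Meadow)·P(Meadow→Marsh) + P(Marsh→Marsh)·P(Marsh→Marsh) + P(Marsh→Forest)·P(Forest→Marsh)
  = 0.35×0.4 + 0.35×0.35 + 0.3×0.5
  = 0.1400 + 0.1225 + 0.1500 = 0.4125

0.4125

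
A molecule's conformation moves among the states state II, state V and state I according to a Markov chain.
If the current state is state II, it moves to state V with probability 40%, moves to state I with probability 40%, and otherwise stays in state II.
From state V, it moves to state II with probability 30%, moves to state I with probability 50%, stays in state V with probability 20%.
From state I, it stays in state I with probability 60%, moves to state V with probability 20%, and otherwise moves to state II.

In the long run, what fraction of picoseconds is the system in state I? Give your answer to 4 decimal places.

0.5306

Let the stationary distribution be π with π = πP and π_1 + π_2 + π_3 = 1.
π_1 = 0.2·π_1 + 0.3·π_2 + 0.2·π_3
π_2 = 0.4·π_1 + 0.2·π_2 + 0.2·π_3
Solving with the normalization constraint gives π = (0.2245, 0.2449, 0.5306).
So the stationary probability of state I is 0.5306.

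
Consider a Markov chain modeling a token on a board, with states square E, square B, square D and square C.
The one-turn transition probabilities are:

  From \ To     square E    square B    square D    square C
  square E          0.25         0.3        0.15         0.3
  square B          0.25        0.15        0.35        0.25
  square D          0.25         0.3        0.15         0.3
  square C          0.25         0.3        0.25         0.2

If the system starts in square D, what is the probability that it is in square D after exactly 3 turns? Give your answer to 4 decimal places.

Propagate the distribution vector 3 turns from square D.
After 0 turns: (0.0000, 0.0000, 1.0000, 0.0000)
After 1 turn: (0.2500, 0.3000, 0.1500, 0.3000)
After 2 turns: (0.2500, 0.2550, 0.2400, 0.2550)
After 3 turns: (0.2500, 0.2618, 0.2265, 0.2618)
P(in square D after 3 turns) = 0.2265

0.2265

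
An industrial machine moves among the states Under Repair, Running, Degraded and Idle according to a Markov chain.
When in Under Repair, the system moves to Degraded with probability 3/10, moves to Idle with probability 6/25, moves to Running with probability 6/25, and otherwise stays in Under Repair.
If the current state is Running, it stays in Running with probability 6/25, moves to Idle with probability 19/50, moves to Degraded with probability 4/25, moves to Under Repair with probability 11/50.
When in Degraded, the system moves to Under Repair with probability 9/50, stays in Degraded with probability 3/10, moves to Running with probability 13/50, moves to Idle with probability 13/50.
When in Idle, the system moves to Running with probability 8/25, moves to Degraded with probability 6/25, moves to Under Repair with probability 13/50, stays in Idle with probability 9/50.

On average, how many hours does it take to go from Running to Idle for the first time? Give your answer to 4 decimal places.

Let t(s) be the expected number of hours to first reach Idle from state s, with t(Idle) = 0. Conditioning on the first hour:
t(Under Repair) = 1 + 0.22·t(Under Repair) + 0.24·t(Running) + 0.3·t(Degraded)
t(Running) = 1 + 0.22·t(Under Repair) + 0.24·t(Running) + 0.16·t(Degraded)
t(Degraded) = 1 + 0.18·t(Under Repair) + 0.26·t(Running) + 0.3·t(Degraded)
Solving: t(Under Repair) = 3.5758, t(Running) = 3.0866, t(Degraded) = 3.4945.
Expected hours from Running to Idle: 3.0866.

3.0866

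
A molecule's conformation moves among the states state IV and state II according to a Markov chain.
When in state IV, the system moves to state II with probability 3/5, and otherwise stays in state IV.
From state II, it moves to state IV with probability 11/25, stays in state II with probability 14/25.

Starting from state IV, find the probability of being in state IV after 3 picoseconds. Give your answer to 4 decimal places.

0.4230

Propagate the distribution vector 3 picoseconds from state IV.
After 0 picoseconds: (1.0000, 0.0000)
After 1 picosecond: (0.4000, 0.6000)
After 2 picoseconds: (0.4240, 0.5760)
After 3 picoseconds: (0.4230, 0.5770)
P(in state IV after 3 picoseconds) = 0.4230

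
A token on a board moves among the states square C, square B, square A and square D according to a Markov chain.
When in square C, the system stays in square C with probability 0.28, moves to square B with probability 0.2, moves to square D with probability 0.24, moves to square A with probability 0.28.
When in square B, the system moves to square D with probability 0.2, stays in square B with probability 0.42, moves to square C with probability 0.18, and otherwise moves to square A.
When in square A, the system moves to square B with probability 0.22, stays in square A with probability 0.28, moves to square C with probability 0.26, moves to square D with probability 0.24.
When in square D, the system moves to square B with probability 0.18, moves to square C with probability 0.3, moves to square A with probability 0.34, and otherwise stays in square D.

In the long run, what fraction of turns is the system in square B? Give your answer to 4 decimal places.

Let the stationary distribution be π with π = πP and π_1 + π_2 + π_3 + π_4 = 1.
π_1 = 0.28·π_1 + 0.18·π_2 + 0.26·π_3 + 0.3·π_4
π_2 = 0.2·π_1 + 0.42·π_2 + 0.22·π_3 + 0.18·π_4
π_3 = 0.28·π_1 + 0.2·π_2 + 0.28·π_3 + 0.34·π_4
Solving with the normalization constraint gives π = (0.2531, 0.2578, 0.2724, 0.2167).
So the stationary probability of square B is 0.2578.

0.2578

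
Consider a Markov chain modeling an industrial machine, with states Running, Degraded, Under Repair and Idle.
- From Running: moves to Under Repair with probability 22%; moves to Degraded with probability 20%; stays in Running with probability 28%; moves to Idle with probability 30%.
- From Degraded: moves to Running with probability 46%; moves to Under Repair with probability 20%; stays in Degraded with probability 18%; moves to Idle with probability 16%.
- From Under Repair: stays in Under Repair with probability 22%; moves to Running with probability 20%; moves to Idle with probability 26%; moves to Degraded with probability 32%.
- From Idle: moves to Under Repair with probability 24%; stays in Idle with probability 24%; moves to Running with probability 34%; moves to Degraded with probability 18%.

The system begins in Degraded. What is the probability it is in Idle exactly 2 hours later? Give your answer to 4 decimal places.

0.2572

Propagate the distribution vector 2 hours from Degraded.
After 0 hours: (0.0000, 1.0000, 0.0000, 0.0000)
After 1 hour: (0.4600, 0.1800, 0.2000, 0.1600)
After 2 hours: (0.3060, 0.2172, 0.2196, 0.2572)
P(in Idle after 2 hours) = 0.2572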